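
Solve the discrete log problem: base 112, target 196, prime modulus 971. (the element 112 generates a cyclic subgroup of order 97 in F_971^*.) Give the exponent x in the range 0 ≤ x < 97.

67

Baby-step giant-step with m = ceil(sqrt(97)) = 10.
Baby table (112^j mod 971 for j=0..9):
  0:1  1:112  2:892  3:862  4:415  5:843  6:229  7:402
  8:358  9:285
Giant step factor: 112^(-10) ≡ 821 (mod 971).
Scan 196·821^i mod 971 for i = 0, 1, …:
  i=0: 196   i=1: 701   i=2: 689   i=3: 547
  i=4: 485   i=5: 75   i=6: 402
Match at i=6, j=7: x = 6·10 + 7 = 67.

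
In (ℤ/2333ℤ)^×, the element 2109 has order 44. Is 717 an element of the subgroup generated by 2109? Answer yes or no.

no

717 ∈ ⟨2109⟩ iff 717^44 ≡ 1 (mod 2333), since |⟨2109⟩| = 44.
717^44 mod 2333 = 466.
Since 466 ≠ 1, 717 does not lie in the subgroup.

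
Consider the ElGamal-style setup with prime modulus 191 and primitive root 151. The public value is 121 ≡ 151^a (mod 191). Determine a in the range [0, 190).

50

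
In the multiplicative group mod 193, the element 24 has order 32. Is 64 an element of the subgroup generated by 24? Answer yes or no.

yes

64 ∈ ⟨24⟩ iff 64^32 ≡ 1 (mod 193), since |⟨24⟩| = 32.
64^32 mod 193 = 1.
Since 1 = 1, 64 lies in the subgroup.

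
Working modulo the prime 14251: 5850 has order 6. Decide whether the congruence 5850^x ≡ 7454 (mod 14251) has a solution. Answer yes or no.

no

7454 ∈ ⟨5850⟩ iff 7454^6 ≡ 1 (mod 14251), since |⟨5850⟩| = 6.
7454^6 mod 14251 = 971.
Since 971 ≠ 1, 7454 does not lie in the subgroup.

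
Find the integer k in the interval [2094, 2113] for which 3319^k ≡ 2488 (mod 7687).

Compute 3319^2094 mod 7687 = 2604, then multiply by 3319 repeatedly:
  3319^2094=2604  3319^2095=2488
Found 2488 at exponent 2095.

2095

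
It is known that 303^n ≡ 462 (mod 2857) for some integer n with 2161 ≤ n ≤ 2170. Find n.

Compute 303^2161 mod 2857 = 647, then multiply by 303 repeatedly:
  303^2161=647  303^2162=1765  303^2163=536  303^2164=2416  303^2165=656
  303^2166=1635  303^2167=1144  303^2168=935  303^2169=462
Found 462 at exponent 2169.

2169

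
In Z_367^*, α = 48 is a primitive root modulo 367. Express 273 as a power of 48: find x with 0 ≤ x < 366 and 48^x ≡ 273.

127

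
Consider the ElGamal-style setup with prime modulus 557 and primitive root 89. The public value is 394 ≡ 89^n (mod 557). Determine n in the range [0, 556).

311

Baby-step giant-step with m = ceil(sqrt(556)) = 24.
Baby table (89^j mod 557 for j=0..23):
  0:1  1:89  2:123  3:364  4:90  5:212  6:487  7:454
  8:302  9:142  10:384  11:199  12:444  13:526  14:26  15:86
  16:413  17:552  18:112  19:499  20:408  21:107  22:54  23:350
Giant step factor: 89^(-24) ≡ 305 (mod 557).
Scan 394·305^i mod 557 for i = 0, 1, …:
  i=0: 394   i=1: 415   i=2: 136   i=3: 262
  i=4: 259   i=5: 458   i=6: 440   i=7: 520
  i=8: 412   i=9: 335   i=10: 244   i=11: 339
  i=12: 350
Match at i=12, j=23: n = 12·24 + 23 = 311.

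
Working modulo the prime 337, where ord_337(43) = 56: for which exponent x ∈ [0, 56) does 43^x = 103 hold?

Successive powers of 43 modulo 337:
  43^0=1  43^1=43  43^2=164  43^3=312  43^4=273  43^5=281
  43^6=288  43^7=252  43^8=52  43^9=214  43^10=103
So 43^10 ≡ 103 (mod 337), giving x = 10.

10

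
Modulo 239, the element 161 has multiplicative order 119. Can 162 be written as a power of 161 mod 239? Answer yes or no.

162 ∈ ⟨161⟩ iff 162^119 ≡ 1 (mod 239), since |⟨161⟩| = 119.
162^119 mod 239 = 1.
Since 1 = 1, 162 lies in the subgroup.

yes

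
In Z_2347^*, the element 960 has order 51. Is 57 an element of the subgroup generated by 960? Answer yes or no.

no

57 ∈ ⟨960⟩ iff 57^51 ≡ 1 (mod 2347), since |⟨960⟩| = 51.
57^51 mod 2347 = 970.
Since 970 ≠ 1, 57 does not lie in the subgroup.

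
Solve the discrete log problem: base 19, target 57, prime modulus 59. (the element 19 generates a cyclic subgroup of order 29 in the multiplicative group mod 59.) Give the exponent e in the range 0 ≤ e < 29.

13

Successive powers of 19 modulo 59:
  19^0=1  19^1=19  19^2=7  19^3=15  19^4=49  19^5=46
  19^6=48  19^7=27  19^8=41  19^9=12  19^10=51  19^11=25
  19^12=3  19^13=57
So 19^13 ≡ 57 (mod 59), giving e = 13.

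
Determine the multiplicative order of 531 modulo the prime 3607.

The order of 531 must divide p − 1 = 3606 = 2 · 3 · 601.
Divisors: 1, 2, 3, 6, 601, 1202, 1803, 3606.
Check each in increasing order: 531^1 ≡ 531;  531^2 ≡ 615;  531^3 ≡ 1935;  531^6 ≡ 159;  531^601 ≡ 2207;  531^1202 ≡ 1399;  531^1803 ≡ 1.
Smallest exponent giving 1 is 1803.

1803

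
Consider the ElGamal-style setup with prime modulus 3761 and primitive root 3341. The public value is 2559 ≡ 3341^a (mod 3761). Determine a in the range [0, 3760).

1335

Baby-step giant-step with m = ceil(sqrt(3760)) = 62.
Baby table (3341^j mod 3761 for j=0..61):
  0:1  1:3341  2:3394  3:3700  4:3054  5:3582  6:3721  7:1756
  8:3397  9:2440  10:1953  11:3399  12:1600  13:1219  14:3277  15:186
  16:861  17:3197  18:3698  19:133  20:555  21:82  22:3170  23:3755
  24:2520  25:2202  26:366  27:481  28:1074  29:240  30:747  31:2184
  32:404  33:3326  34:2172  35:1683  36:208  37:2904  38:2645  39:2356
  40:3384  41:378  42:2963  43:431  44:3269  45:3546  46:36  47:3685
  48:1832  49:1565  50:875  51:1078  52:2321  53:3040  54:1940  55:1337
  56:2610  57:2012  58:1185  59:2513  60:1381  61:2935
Giant step factor: 3341^(-62) ≡ 758 (mod 3761).
Scan 2559·758^i mod 3761 for i = 0, 1, …:
  i=0: 2559   i=1: 2807   i=2: 2741   i=3: 1606
  i=4: 2545   i=5: 3478   i=6: 3624   i=7: 1462
  i=8: 2462   i=9: 740     …   i=20: 3686
  i=21: 3326
Match at i=21, j=33: a = 21·62 + 33 = 1335.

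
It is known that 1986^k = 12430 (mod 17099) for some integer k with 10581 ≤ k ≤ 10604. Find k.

Compute 1986^10581 mod 17099 = 12715, then multiply by 1986 repeatedly:
  1986^10581=12715  1986^10582=13866  1986^10583=8486  1986^10584=10681  1986^10585=9706
  1986^10586=5543  1986^10587=13741  1986^10588=16721  1986^10589=1648  1986^10590=7019
  1986^10591=4049  1986^10592=4784  1986^10593=11079  1986^10594=13580  1986^10595=4757
  1986^10596=8754  1986^10597=12860  1986^10598=11153  1986^10599=6653  1986^10600=12430
Found 12430 at exponent 10600.

10600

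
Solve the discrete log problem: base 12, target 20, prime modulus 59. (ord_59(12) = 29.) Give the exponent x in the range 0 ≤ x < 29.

Successive powers of 12 modulo 59:
  12^0=1  12^1=12  12^2=26  12^3=17  12^4=27  12^5=29
  12^6=53  12^7=46  12^8=21  12^9=16  12^10=15  12^11=3
  12^12=36  12^13=19  12^14=51  12^15=22  12^16=28  12^17=41
  12^18=20
So 12^18 ≡ 20 (mod 59), giving x = 18.

18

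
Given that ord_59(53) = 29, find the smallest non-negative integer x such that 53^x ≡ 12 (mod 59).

5

Successive powers of 53 modulo 59:
  53^0=1  53^1=53  53^2=36  53^3=20  53^4=57  53^5=12
So 53^5 ≡ 12 (mod 59), giving x = 5.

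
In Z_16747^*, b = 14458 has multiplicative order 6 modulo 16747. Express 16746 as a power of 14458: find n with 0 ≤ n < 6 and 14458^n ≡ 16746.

3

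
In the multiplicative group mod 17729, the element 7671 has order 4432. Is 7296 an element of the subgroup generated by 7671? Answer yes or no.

7296 ∈ ⟨7671⟩ iff 7296^4432 ≡ 1 (mod 17729), since |⟨7671⟩| = 4432.
7296^4432 mod 17729 = 17728.
Since 17728 ≠ 1, 7296 does not lie in the subgroup.

no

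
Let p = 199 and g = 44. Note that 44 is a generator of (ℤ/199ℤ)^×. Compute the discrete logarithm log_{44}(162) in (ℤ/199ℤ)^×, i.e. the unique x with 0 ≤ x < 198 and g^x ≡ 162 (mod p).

22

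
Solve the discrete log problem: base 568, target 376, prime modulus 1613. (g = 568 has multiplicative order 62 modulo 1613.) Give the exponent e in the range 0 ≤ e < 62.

Baby-step giant-step with m = ceil(sqrt(62)) = 8.
Baby table (568^j mod 1613 for j=0..7):
  0:1  1:568  2:24  3:728  4:576  5:1342  6:920  7:1561
Giant step factor: 568^(-8) ≡ 196 (mod 1613).
Scan 376·196^i mod 1613 for i = 0, 1, …:
  i=0: 376   i=1: 1111   i=2: 1
Match at i=2, j=0: e = 2·8 + 0 = 16.

16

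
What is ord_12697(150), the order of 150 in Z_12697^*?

The order of 150 must divide p − 1 = 12696 = 2^3 · 3 · 23^2.
Divisors: 1, 2, 3, 4, 6, 8, 12, 23, 24, 46, 69, 92, 138, 184, 276, 529, 552, 1058, 1587, 2116, 3174, 4232, 6348, 12696.
Check each in increasing order: 150^1 ≡ 150;  150^2 ≡ 9803;  150^3 ≡ 10295;  150^4 ≡ 7913;  150^6 ≡ 5166;  150^8 ≡ 6662;  150^12 ≡ 11159;  150^23 ≡ 11368;  150^24 ≡ 3802;  150^46 ≡ 1358;  150^69 ≡ 10889;  150^92 ≡ 3099;  150^138 ≡ 5735;  150^184 ≡ 4869;  150^276 ≡ 4995;  150^529 ≡ 10977;  150^552 ≡ 420;  150^1058 ≡ 12696;  150^1587 ≡ 1720;  150^2116 ≡ 1.
Smallest exponent giving 1 is 2116.

2116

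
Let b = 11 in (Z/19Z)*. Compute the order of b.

The order of 11 must divide p − 1 = 18 = 2 · 3^2.
Divisors: 1, 2, 3, 6, 9, 18.
Check each in increasing order: 11^1 ≡ 11;  11^2 ≡ 7;  11^3 ≡ 1.
Smallest exponent giving 1 is 3.

3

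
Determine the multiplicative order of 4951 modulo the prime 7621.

635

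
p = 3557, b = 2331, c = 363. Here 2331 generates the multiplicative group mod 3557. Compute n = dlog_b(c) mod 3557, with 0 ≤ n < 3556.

Baby-step giant-step with m = ceil(sqrt(3556)) = 60.
Baby table (2331^j mod 3557 for j=0..59):
  0:1  1:2331  2:2022  3:257  4:1491  5:332  6:2023  7:2588
  8:3513  9:589  10:3514  11:2920  12:1979  13:3177  14:3470  15:3509
  16:1936  17:2540  18:1892  19:3129  20:1849  21:2492  22:271  23:2112
  24:184  25:2064  26:2120  27:1047  28:455  29:619  30:2304  31:3111
  32:2575  33:1666  34:2759  35:173  36:1322  37:1220  38:1777  39:1839
  40:524  41:1393  42:3099  43:3059  44:2301  45:3232  46:66  47:895
  48:1843  49:2734  50:2367  51:570  52:1909  53:72  54:653  55:3304
  56:719  57:642  58:2562  59:3376
Giant step factor: 2331^(-60) ≡ 70 (mod 3557).
Scan 363·70^i mod 3557 for i = 0, 1, …:
  i=0: 363   i=1: 511   i=2: 200   i=3: 3329
  i=4: 1825   i=5: 3255   i=6: 202   i=7: 3469
  i=8: 954   i=9: 2754     …   i=41: 2050
  i=42: 1220
Match at i=42, j=37: n = 42·60 + 37 = 2557.

2557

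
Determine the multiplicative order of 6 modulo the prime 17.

The order of 6 must divide p − 1 = 16 = 2^4.
Divisors: 1, 2, 4, 8, 16.
Check each in increasing order: 6^1 ≡ 6;  6^2 ≡ 2;  6^4 ≡ 4;  6^8 ≡ 16;  6^16 ≡ 1.
Smallest exponent giving 1 is 16.

16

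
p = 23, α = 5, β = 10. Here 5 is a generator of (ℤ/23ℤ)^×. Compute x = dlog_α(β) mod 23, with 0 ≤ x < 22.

Successive powers of 5 modulo 23:
  5^0=1  5^1=5  5^2=2  5^3=10
So 5^3 ≡ 10 (mod 23), giving x = 3.

3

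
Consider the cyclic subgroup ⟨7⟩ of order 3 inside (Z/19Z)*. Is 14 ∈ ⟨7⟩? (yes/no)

14 ∈ ⟨7⟩ iff 14^3 ≡ 1 (mod 19), since |⟨7⟩| = 3.
14^3 mod 19 = 8.
Since 8 ≠ 1, 14 does not lie in the subgroup.

no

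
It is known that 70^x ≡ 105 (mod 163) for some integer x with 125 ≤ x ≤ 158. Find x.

135

Compute 70^125 mod 163 = 116, then multiply by 70 repeatedly:
  70^125=116  70^126=133  70^127=19  70^128=26  70^129=27
  70^130=97  70^131=107  70^132=155  70^133=92  70^134=83
  70^135=105
Found 105 at exponent 135.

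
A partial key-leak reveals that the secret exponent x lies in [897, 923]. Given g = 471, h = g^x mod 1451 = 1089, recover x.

Compute 471^897 mod 1451 = 384, then multiply by 471 repeatedly:
  471^897=384  471^898=940  471^899=185  471^900=75  471^901=501
  471^902=909  471^903=94  471^904=744  471^905=733  471^906=1356
  471^907=236  471^908=880  471^909=945  471^910=1089
Found 1089 at exponent 910.

910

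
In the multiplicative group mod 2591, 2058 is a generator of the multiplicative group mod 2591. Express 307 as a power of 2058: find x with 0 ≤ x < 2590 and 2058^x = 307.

2397

Baby-step giant-step with m = ceil(sqrt(2590)) = 51.
Baby table (2058^j mod 2591 for j=0..50):
  0:1  1:2058  2:1670  3:1194  4:984  5:1501  6:586  7:1173
  8:1813  9:114  10:1422  11:1237  12:1384  13:763  14:108  15:2029
  16:1581  17:1993  18:41  19:1466  20:1104  21:2316  22:1479  23:1948
  24:707  25:1455  26:1785  27:2083  28:1300  29:1488  30:2333  31:191
  32:1837  33:277  34:46  35:1392  36:1681  37:513  38:1217  39:1680
  40:1046  41:2138  42:486  43:62  44:637  45:2491  46:1480  47:1415
  48:2377  49:58  50:178
Giant step factor: 2058^(-51) ≡ 394 (mod 2591).
Scan 307·394^i mod 2591 for i = 0, 1, …:
  i=0: 307   i=1: 1772   i=2: 1189   i=3: 2086
  i=4: 537   i=5: 1707   i=6: 1489   i=7: 1100
  i=8: 703   i=9: 2336     …   i=46: 993
  i=47: 1
Match at i=47, j=0: x = 47·51 + 0 = 2397.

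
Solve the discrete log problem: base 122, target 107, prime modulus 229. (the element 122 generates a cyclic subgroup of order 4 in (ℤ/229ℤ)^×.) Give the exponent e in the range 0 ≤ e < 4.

3

Successive powers of 122 modulo 229:
  122^0=1  122^1=122  122^2=228  122^3=107
So 122^3 ≡ 107 (mod 229), giving e = 3.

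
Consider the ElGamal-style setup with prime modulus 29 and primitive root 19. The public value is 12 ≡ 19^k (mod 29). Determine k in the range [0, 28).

7

Successive powers of 19 modulo 29:
  19^0=1  19^1=19  19^2=13  19^3=15  19^4=24  19^5=21
  19^6=22  19^7=12
So 19^7 ≡ 12 (mod 29), giving k = 7.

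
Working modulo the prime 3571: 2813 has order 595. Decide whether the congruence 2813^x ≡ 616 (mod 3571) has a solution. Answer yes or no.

616 ∈ ⟨2813⟩ iff 616^595 ≡ 1 (mod 3571), since |⟨2813⟩| = 595.
616^595 mod 3571 = 1.
Since 1 = 1, 616 lies in the subgroup.

yes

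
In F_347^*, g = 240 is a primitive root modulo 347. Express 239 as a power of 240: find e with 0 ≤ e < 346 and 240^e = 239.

51

Baby-step giant-step with m = ceil(sqrt(346)) = 19.
Baby table (240^j mod 347 for j=0..18):
  0:1  1:240  2:345  3:214  4:4  5:266  6:339  7:162
  8:16  9:23  10:315  11:301  12:64  13:92  14:219  15:163
  16:256  17:21  18:182
Giant step factor: 240^(-19) ≡ 190 (mod 347).
Scan 239·190^i mod 347 for i = 0, 1, …:
  i=0: 239   i=1: 300   i=2: 92
Match at i=2, j=13: e = 2·19 + 13 = 51.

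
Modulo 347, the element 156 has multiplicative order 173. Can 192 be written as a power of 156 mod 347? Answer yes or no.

yes

192 ∈ ⟨156⟩ iff 192^173 ≡ 1 (mod 347), since |⟨156⟩| = 173.
192^173 mod 347 = 1.
Since 1 = 1, 192 lies in the subgroup.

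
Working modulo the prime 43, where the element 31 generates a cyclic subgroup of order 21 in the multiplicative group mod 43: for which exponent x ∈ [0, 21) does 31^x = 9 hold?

5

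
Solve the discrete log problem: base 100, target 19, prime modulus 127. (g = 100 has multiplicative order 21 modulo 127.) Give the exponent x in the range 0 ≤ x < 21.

7

Successive powers of 100 modulo 127:
  100^0=1  100^1=100  100^2=94  100^3=2  100^4=73  100^5=61
  100^6=4  100^7=19
So 100^7 ≡ 19 (mod 127), giving x = 7.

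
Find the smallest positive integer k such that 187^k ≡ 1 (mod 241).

30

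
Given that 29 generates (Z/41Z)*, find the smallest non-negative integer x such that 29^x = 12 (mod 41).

Successive powers of 29 modulo 41:
  29^0=1  29^1=29  29^2=21  29^3=35  29^4=31  29^5=38
  29^6=36  29^7=19  29^8=18  29^9=30  29^10=9  29^11=15
  29^12=25  29^13=28  29^14=33  29^15=14  29^16=37  29^17=7
  29^18=39  29^19=24  29^20=40  29^21=12
So 29^21 ≡ 12 (mod 41), giving x = 21.

21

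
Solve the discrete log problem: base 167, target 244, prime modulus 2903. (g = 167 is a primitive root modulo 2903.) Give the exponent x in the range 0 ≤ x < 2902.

1708

Baby-step giant-step with m = ceil(sqrt(2902)) = 54.
Baby table (167^j mod 2903 for j=0..53):
  0:1  1:167  2:1762  3:1051  4:1337  5:2651  6:1461  7:135
  8:2224  9:2727  10:2541  11:509  12:816  13:2734  14:807  15:1231
  16:2367  17:481  18:1946  19:2749  20:409  21:1534  22:714  23:215
  24:1069  25:1440  26:2434  27:58  28:977  29:591  30:2898  31:2068
  32:2802  33:551  34:2024  35:1260  36:1404  37:2228  38:492  39:880
  40:1810  41:358  42:1726  43:845  44:1771  45:2554  46:2680  47:498
  48:1882  49:770  50:858  51:1039  52:2236  53:1828
Giant step factor: 167^(-54) ≡ 1568 (mod 2903).
Scan 244·1568^i mod 2903 for i = 0, 1, …:
  i=0: 244   i=1: 2299   i=2: 2209   i=3: 433
  i=4: 2545   i=5: 1838   i=6: 2208   i=7: 1768
  i=8: 2762   i=9: 2443     …   i=30: 1201
  i=31: 2024
Match at i=31, j=34: x = 31·54 + 34 = 1708.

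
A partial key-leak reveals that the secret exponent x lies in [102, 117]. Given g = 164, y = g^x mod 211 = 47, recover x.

Compute 164^102 mod 211 = 96, then multiply by 164 repeatedly:
  164^102=96  164^103=130  164^104=9  164^105=210  164^106=47
Found 47 at exponent 106.

106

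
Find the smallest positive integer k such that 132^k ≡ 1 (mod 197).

49

The order of 132 must divide p − 1 = 196 = 2^2 · 7^2.
Divisors: 1, 2, 4, 7, 14, 28, 49, 98, 196.
Check each in increasing order: 132^1 ≡ 132;  132^2 ≡ 88;  132^4 ≡ 61;  132^7 ≡ 164;  132^14 ≡ 104;  132^28 ≡ 178;  132^49 ≡ 1.
Smallest exponent giving 1 is 49.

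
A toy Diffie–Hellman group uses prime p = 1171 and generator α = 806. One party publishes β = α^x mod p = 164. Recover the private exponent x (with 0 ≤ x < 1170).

Baby-step giant-step with m = ceil(sqrt(1170)) = 35.
Baby table (806^j mod 1171 for j=0..34):
  0:1  1:806  2:902  3:992  4:930  5:140  6:424  7:983
  8:702  9:219  10:864  11:810  12:613  13:1087  14:214  15:347
  16:984  17:337  18:1121  19:685  20:569  21:753  22:340  23:26
  24:1049  25:32  26:30  27:760  28:127  29:485  30:967  31:687
  32:1010  33:215  34:1153
Giant step factor: 806^(-35) ≡ 850 (mod 1171).
Scan 164·850^i mod 1171 for i = 0, 1, …:
  i=0: 164   i=1: 51   i=2: 23   i=3: 814
  i=4: 1010
Match at i=4, j=32: x = 4·35 + 32 = 172.

172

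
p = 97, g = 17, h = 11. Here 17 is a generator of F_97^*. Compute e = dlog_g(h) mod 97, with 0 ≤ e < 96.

70

Baby-step giant-step with m = ceil(sqrt(96)) = 10.
Baby table (17^j mod 97 for j=0..9):
  0:1  1:17  2:95  3:63  4:4  5:68  6:89  7:58
  8:16  9:78
Giant step factor: 17^(-10) ≡ 3 (mod 97).
Scan 11·3^i mod 97 for i = 0, 1, …:
  i=0: 11   i=1: 33   i=2: 2   i=3: 6
  i=4: 18   i=5: 54   i=6: 65   i=7: 1
Match at i=7, j=0: e = 7·10 + 0 = 70.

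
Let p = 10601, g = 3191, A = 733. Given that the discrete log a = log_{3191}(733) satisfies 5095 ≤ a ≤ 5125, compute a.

Compute 3191^5095 mod 10601 = 3484, then multiply by 3191 repeatedly:
  3191^5095=3484  3191^5096=7596  3191^5097=4950  3191^5098=10561  3191^5099=10173
  3191^5100=1781  3191^5101=1035  3191^5102=5774  3191^5103=296  3191^5104=1047
  3191^5105=1662  3191^5106=2942  3191^5107=6037  3191^5108=2050  3191^5109=733
Found 733 at exponent 5109.

5109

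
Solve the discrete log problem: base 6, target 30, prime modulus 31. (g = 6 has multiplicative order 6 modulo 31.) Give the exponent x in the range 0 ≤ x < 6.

3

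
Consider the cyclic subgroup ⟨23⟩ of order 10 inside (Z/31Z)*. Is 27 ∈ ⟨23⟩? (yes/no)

⟨23⟩ has order 10; its elements mod 31 are {1, 2, 4, 8, 15, 16, 23, 27, 29, 30}.
27 is in this set.

yes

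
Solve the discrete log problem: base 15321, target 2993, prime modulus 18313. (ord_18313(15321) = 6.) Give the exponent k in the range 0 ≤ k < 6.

Successive powers of 15321 modulo 18313:
  15321^0=1  15321^1=15321  15321^2=15320  15321^3=18312  15321^4=2992  15321^5=2993
So 15321^5 ≡ 2993 (mod 18313), giving k = 5.

5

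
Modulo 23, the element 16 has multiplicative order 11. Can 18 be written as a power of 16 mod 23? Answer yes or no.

⟨16⟩ has order 11; its elements mod 23 are {1, 2, 3, 4, 6, 8, 9, 12, 13, 16, 18}.
18 is in this set.

yes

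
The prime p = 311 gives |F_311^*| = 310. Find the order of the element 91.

31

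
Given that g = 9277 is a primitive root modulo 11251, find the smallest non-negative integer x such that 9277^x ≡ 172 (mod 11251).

Baby-step giant-step with m = ceil(sqrt(11250)) = 107.
Baby table (9277^j mod 11251 for j=0..106):
  0:1  1:9277  2:3830  3:252  4:8847  5:8825  6:7249  7:1746
  8:7453  9:4086  10:1203  11:10490  12:5831  13:10630  14:10746  15:6782
  16:1022  17:7752  18:10163  19:10022  20:7081  21:7099  22:5320  23:6754
  24:39  25:1771  26:3107  27:9828  28:7503  29:6645  30:1436  31:588
  32:9392  33:1840  34:1913  35:4074  36:2389  37:9534  38:2807  39:5725
  40:6105  41:9802  42:2572  43:8324  44:6135  45:6837  46:4962  47:4633
  48:1521  49:1563  50:8663  51:758  52:91  53:382  54:11000  55:430
  56:6256  57:4254  58:7101  59:1372  60:3163  61:543  62:8214  63:9506
  64:1824  65:10995  66:10300  67:9608  68:2994  69:7870  70:2251  71:671
  72:3064  73:4702  74:327  75:7060  76:3549  77:3647  78:1462  79:5519
  80:7713  81:8392  82:6915  83:8504  84:10847  85:9926  86:5318  87:10702
  88:3630  89:1267  90:7915  91:3429  92:4256  93:3153  94:9032  95:3667
  96:6986  97:3362  98:1502  99:5316  100:3399  101:7221  102:763  103:1472
  104:8281  105:1009  106:10912
Giant step factor: 9277^(-107) ≡ 2875 (mod 11251).
Scan 172·2875^i mod 11251 for i = 0, 1, …:
  i=0: 172   i=1: 10707   i=2: 11140   i=3: 7154
  i=4: 922   i=5: 6765   i=6: 7647   i=7: 671
Match at i=7, j=71: x = 7·107 + 71 = 820.

820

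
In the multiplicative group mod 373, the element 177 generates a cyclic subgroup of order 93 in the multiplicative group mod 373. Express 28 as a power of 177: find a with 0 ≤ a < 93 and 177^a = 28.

22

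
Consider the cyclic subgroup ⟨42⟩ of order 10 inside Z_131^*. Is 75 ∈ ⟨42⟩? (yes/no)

no

75 ∈ ⟨42⟩ iff 75^10 ≡ 1 (mod 131), since |⟨42⟩| = 10.
75^10 mod 131 = 113.
Since 113 ≠ 1, 75 does not lie in the subgroup.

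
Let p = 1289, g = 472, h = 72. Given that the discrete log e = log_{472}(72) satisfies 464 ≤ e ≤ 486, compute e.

Compute 472^464 mod 1289 = 625, then multiply by 472 repeatedly:
  472^464=625  472^465=1108  472^466=931  472^467=1172  472^468=203
  472^469=430  472^470=587  472^471=1218  472^472=2  472^473=944
  472^474=863  472^475=12  472^476=508  472^477=22  472^478=72
Found 72 at exponent 478.

478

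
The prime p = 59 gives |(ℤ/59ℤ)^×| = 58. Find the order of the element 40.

58

The order of 40 must divide p − 1 = 58 = 2 · 29.
Divisors: 1, 2, 29, 58.
Check each in increasing order: 40^1 ≡ 40;  40^2 ≡ 7;  40^29 ≡ 58;  40^58 ≡ 1.
Smallest exponent giving 1 is 58.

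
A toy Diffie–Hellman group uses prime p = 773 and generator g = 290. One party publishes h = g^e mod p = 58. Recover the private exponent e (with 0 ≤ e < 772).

654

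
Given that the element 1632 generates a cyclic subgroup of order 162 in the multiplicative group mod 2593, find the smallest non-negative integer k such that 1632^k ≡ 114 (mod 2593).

Baby-step giant-step with m = ceil(sqrt(162)) = 13.
Baby table (1632^j mod 2593 for j=0..12):
  0:1  1:1632  2:413  3:2429  4:2024  5:2279  6:966  7:2561
  8:2229  9:2342  10:62  11:57  12:2269
Giant step factor: 1632^(-13) ≡ 1055 (mod 2593).
Scan 114·1055^i mod 2593 for i = 0, 1, …:
  i=0: 114   i=1: 992   i=2: 1581   i=3: 656
  i=4: 2342
Match at i=4, j=9: k = 4·13 + 9 = 61.

61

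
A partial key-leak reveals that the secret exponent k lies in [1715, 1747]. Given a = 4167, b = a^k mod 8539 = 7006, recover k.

1738

Compute 4167^1715 mod 8539 = 5403, then multiply by 4167 repeatedly:
  4167^1715=5403  4167^1716=5497  4167^1717=4401  4167^1718=5734  4167^1719=1456
  4167^1720=4462  4167^1721=3751  4167^1722=4047  4167^1723=7863  4167^1724=978
  4167^1725=2223  4167^1726=6965  4167^1727=7633  4167^1728=7475  4167^1729=6592
  4167^1730=7440  4167^1731=5910  4167^1732=494  4167^1733=599  4167^1734=2645
  4167^1735=6405  4167^1736=5260  4167^1737=7346  4167^1738=7006
Found 7006 at exponent 1738.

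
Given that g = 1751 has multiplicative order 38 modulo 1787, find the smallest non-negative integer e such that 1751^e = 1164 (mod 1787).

Successive powers of 1751 modulo 1787:
  1751^0=1  1751^1=1751  1751^2=1296  1751^3=1593  1751^4=1623  1751^5=543
  1751^6=109  1751^7=1437  1751^8=91  1751^9=298  1751^10=1781  1751^11=216
  1751^12=1159  1751^13=1164
So 1751^13 ≡ 1164 (mod 1787), giving e = 13.

13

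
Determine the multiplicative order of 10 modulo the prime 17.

16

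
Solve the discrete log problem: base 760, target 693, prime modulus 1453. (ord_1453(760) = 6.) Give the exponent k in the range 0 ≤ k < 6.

4

Successive powers of 760 modulo 1453:
  760^0=1  760^1=760  760^2=759  760^3=1452  760^4=693
So 760^4 ≡ 693 (mod 1453), giving k = 4.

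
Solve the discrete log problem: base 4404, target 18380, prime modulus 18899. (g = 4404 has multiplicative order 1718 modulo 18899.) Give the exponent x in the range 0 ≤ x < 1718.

Baby-step giant-step with m = ceil(sqrt(1718)) = 42.
Baby table (4404^j mod 18899 for j=0..41):
  0:1  1:4404  2:4842  3:6096  4:10204  5:15493  6:5782  7:6975
  8:7025  9:437  10:15749  11:18165  12:18092  13:17883  14:4599  15:13167
  16:5336  17:8287  18:1979  19:3077  20:525  21:6422  22:9584  23:6469
  24:8683  25:7255  26:11710  27:14368  28:2820  29:2637  30:9362  31:11529
  32:11002  33:14671  34:14302  35:14540  36:4348  37:3905  38:18429  39:9010
  40:11039  41:7528
Giant step factor: 4404^(-42) ≡ 10609 (mod 18899).
Scan 18380·10609^i mod 18899 for i = 0, 1, …:
  i=0: 18380   i=1: 12437   i=2: 10214   i=3: 12359
  i=4: 14268   i=5: 7121   i=6: 7386   i=7: 2820
Match at i=7, j=28: x = 7·42 + 28 = 322.

322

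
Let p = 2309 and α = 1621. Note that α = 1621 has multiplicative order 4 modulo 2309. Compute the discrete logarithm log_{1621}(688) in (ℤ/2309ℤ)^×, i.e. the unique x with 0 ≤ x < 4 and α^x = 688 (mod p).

3

Successive powers of 1621 modulo 2309:
  1621^0=1  1621^1=1621  1621^2=2308  1621^3=688
So 1621^3 ≡ 688 (mod 2309), giving x = 3.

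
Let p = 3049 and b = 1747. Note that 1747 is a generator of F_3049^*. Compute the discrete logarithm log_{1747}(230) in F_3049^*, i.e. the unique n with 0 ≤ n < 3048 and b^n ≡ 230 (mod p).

820

Baby-step giant-step with m = ceil(sqrt(3048)) = 56.
Baby table (1747^j mod 3049 for j=0..55):
  0:1  1:1747  2:3009  3:247  4:1600  5:2316  6:29  7:1879
  8:1889  9:1065  10:665  11:86  12:841  13:2658  14:2948  15:395
  16:991  17:2494  18:3046  19:857  20:120  21:2308  22:1298  23:2199
  24:2962  25:461  26:431  27:2903  28:1054  29:2791  30:526  31:1173
  32:303  33:1864  34:76  35:1665  36:9  37:478  38:2689  39:2223
  40:2204  41:2550  42:261  43:1666  44:1756  45:438  46:2936  47:774
  48:1471  49:2579  50:2140  51:506  52:2821  53:1103  54:3022  55:1615
Giant step factor: 1747^(-56) ≡ 878 (mod 3049).
Scan 230·878^i mod 3049 for i = 0, 1, …:
  i=0: 230   i=1: 706   i=2: 921   i=3: 653
  i=4: 122   i=5: 401   i=6: 1443   i=7: 1619
  i=8: 648   i=9: 1830     …   i=13: 573
  i=14: 9
Match at i=14, j=36: n = 14·56 + 36 = 820.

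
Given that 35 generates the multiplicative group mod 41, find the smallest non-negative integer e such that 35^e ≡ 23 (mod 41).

36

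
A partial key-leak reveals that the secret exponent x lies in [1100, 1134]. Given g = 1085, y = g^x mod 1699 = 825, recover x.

Compute 1085^1100 mod 1699 = 643, then multiply by 1085 repeatedly:
  1085^1100=643  1085^1101=1065  1085^1102=205  1085^1103=1555  1085^1104=68
  1085^1105=723  1085^1106=1216  1085^1107=936  1085^1108=1257  1085^1109=1247
  1085^1110=591  1085^1111=712  1085^1112=1174  1085^1113=1239  1085^1114=406
  1085^1115=469  1085^1116=864  1085^1117=1291  1085^1118=759  1085^1119=1199
  1085^1120=1180  1085^1121=953  1085^1122=1013  1085^1123=1551  1085^1124=825
Found 825 at exponent 1124.

1124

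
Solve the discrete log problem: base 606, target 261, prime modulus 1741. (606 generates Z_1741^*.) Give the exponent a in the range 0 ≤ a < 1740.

1222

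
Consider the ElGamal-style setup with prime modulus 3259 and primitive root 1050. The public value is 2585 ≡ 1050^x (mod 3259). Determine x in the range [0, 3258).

Baby-step giant-step with m = ceil(sqrt(3258)) = 58.
Baby table (1050^j mod 3259 for j=0..57):
  0:1  1:1050  2:958  3:2128  4:1985  5:1749  6:1633  7:416
  8:94  9:930  10:2059  11:1233  12:827  13:1456  14:329  15:3255
  16:2318  17:2686  18:1265  19:1837  20:2781  21:3245  22:1595  23:2883
  24:2798  25:1541  26:1586  27:3210  28:694  29:1943  30:16  31:505
  32:2292  33:1458  34:2429  35:1912  36:56  37:138  38:1504  39:1844
  40:354  41:174  42:196  43:483  44:2005  45:3195  46:1239  47:609
  48:686  49:61  50:2129  51:3035  52:2707  53:502  54:2401  55:1843
  56:2563  57:2475
Giant step factor: 1050^(-58) ≡ 2117 (mod 3259).
Scan 2585·2117^i mod 3259 for i = 0, 1, …:
  i=0: 2585   i=1: 584   i=2: 1167   i=3: 217
  i=4: 3129   i=5: 1805   i=6: 1637   i=7: 1212
  i=8: 971   i=9: 2437   i=10: 132   i=11: 2429
Match at i=11, j=34: x = 11·58 + 34 = 672.

672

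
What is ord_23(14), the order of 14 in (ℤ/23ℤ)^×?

The order of 14 must divide p − 1 = 22 = 2 · 11.
Divisors: 1, 2, 11, 22.
Check each in increasing order: 14^1 ≡ 14;  14^2 ≡ 12;  14^11 ≡ 22;  14^22 ≡ 1.
Smallest exponent giving 1 is 22.

22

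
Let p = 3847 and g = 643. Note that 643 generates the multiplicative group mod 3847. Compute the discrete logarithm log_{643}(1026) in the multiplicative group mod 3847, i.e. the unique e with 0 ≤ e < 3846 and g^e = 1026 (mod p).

2130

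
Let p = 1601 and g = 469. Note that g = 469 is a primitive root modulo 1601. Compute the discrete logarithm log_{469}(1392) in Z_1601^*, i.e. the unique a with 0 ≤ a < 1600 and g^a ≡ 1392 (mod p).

Baby-step giant-step with m = ceil(sqrt(1600)) = 40.
Baby table (469^j mod 1601 for j=0..39):
  0:1  1:469  2:624  3:1274  4:333  5:880  6:1263  7:1578
  8:420  9:57  10:1117  11:346  12:573  13:1370  14:529  15:1547
  16:290  17:1526  18:47  19:1230  20:510  21:641  22:1242  23:1335
  24:124  25:520  26:528  27:1078  28:1267  29:252  30:1315  31:350
  32:848  33:664  34:822  35:1278  36:608  37:174  38:1556  39:1309
Giant step factor: 469^(-40) ≡ 666 (mod 1601).
Scan 1392·666^i mod 1601 for i = 0, 1, …:
  i=0: 1392   i=1: 93   i=2: 1100   i=3: 943
  i=4: 446   i=5: 851   i=6: 12   i=7: 1588
  i=8: 948   i=9: 574     …   i=36: 1121
  i=37: 520
Match at i=37, j=25: a = 37·40 + 25 = 1505.

1505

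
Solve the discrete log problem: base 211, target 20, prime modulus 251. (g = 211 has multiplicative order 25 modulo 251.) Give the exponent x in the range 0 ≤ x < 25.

Successive powers of 211 modulo 251:
  211^0=1  211^1=211  211^2=94  211^3=5  211^4=51  211^5=219
  211^6=25  211^7=4  211^8=91  211^9=125  211^10=20
So 211^10 ≡ 20 (mod 251), giving x = 10.

10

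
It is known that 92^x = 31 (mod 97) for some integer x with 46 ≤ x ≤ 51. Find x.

Compute 92^46 mod 97 = 31, then multiply by 92 repeatedly:
  92^46=31
Found 31 at exponent 46.

46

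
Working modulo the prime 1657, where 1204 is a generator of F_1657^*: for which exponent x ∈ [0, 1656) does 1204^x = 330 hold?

924

Baby-step giant-step with m = ceil(sqrt(1656)) = 41.
Baby table (1204^j mod 1657 for j=0..40):
  0:1  1:1204  2:1398  3:1337  4:801  5:30  6:1323  7:515
  8:342  9:832  10:900  11:1579  12:537  13:318  14:105  15:488
  16:974  17:1197  18:1255  19:1493  20:1384  21:1051  22:1113  23:1196
  24:51  25:95  26:47  27:250  28:1083  29:1530  30:1193  31:1410
  32:872  33:1007  34:1161  35:993  36:875  37:1305  38:384  39:33
  40:1621
Giant step factor: 1204^(-41) ≡ 234 (mod 1657).
Scan 330·234^i mod 1657 for i = 0, 1, …:
  i=0: 330   i=1: 998   i=2: 1552   i=3: 285
  i=4: 410   i=5: 1491   i=6: 924   i=7: 806
  i=8: 1363   i=9: 798     …   i=21: 26
  i=22: 1113
Match at i=22, j=22: x = 22·41 + 22 = 924.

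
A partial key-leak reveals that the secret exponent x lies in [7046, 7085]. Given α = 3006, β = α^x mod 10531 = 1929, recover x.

7077

Compute 3006^7046 mod 10531 = 2354, then multiply by 3006 repeatedly:
  3006^7046=2354  3006^7047=9823  3006^7048=9545  3006^7049=5826  3006^7050=10434
  3006^7051=3286  3006^7052=10169  3006^7053=7052  3006^7054=9940  3006^7055=3193
  3006^7056=4417  3006^7057=8442  3006^7058=7473  3006^7059=1215  3006^7060=8564
  3006^7061=5620  3006^7062=1996  3006^7063=7837  3006^7064=175  3006^7065=10031
  3006^7066=2933  3006^7067=2151  3006^7068=10403  3006^7069=4879  3006^7070=7122
  3006^7071=9740  3006^7072=2260  3006^7073=1065  3006^7074=10497  3006^7075=3106
  3006^7076=6170  3006^7077=1929
Found 1929 at exponent 7077.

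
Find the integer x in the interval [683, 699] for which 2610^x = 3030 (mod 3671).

Compute 2610^683 mod 3671 = 881, then multiply by 2610 repeatedly:
  2610^683=881  2610^684=1364  2610^685=2841  2610^686=3261  2610^687=1832
  2610^688=1878  2610^689=795  2610^690=835  2610^691=2447  2610^692=2801
  2610^693=1649  2610^694=1478  2610^695=3030
Found 3030 at exponent 695.

695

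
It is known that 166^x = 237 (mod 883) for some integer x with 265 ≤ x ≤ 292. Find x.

Compute 166^265 mod 883 = 59, then multiply by 166 repeatedly:
  166^265=59  166^266=81  166^267=201  166^268=695  166^269=580
  166^270=33  166^271=180  166^272=741  166^273=269  166^274=504
  166^275=662  166^276=400  166^277=175  166^278=794  166^279=237
Found 237 at exponent 279.

279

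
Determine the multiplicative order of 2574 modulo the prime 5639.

2819

The order of 2574 must divide p − 1 = 5638 = 2 · 2819.
Divisors: 1, 2, 2819, 5638.
Check each in increasing order: 2574^1 ≡ 2574;  2574^2 ≡ 5290;  2574^2819 ≡ 1.
Smallest exponent giving 1 is 2819.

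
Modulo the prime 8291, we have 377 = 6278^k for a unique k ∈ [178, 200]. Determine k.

195

Compute 6278^178 mod 8291 = 4245, then multiply by 6278 repeatedly:
  6278^178=4245  6278^179=2836  6278^180=3631  6278^181=3459  6278^182=1473
  6278^183=3029  6278^184=4799  6278^185=6919  6278^186=933  6278^187=3928
  6278^188=2550  6278^189=7270  6278^190=7396  6278^191=2488  6278^192=7711
  6278^193=6800  6278^194=41  6278^195=377
Found 377 at exponent 195.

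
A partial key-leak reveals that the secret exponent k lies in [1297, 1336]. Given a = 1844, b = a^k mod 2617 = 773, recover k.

1309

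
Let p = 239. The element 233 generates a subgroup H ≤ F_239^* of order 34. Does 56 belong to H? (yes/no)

56 ∈ ⟨233⟩ iff 56^34 ≡ 1 (mod 239), since |⟨233⟩| = 34.
56^34 mod 239 = 201.
Since 201 ≠ 1, 56 does not lie in the subgroup.

no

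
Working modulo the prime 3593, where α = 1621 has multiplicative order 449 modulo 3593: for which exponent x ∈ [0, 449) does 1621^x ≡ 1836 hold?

Baby-step giant-step with m = ceil(sqrt(449)) = 22.
Baby table (1621^j mod 3593 for j=0..21):
  0:1  1:1621  2:1158  3:1572  4:775  5:2318  6:2793  7:273
  8:594  9:3543  10:1589  11:3181  12:446  13:773  14:2669  15:477
  16:722  17:2637  18:2500  19:3189  20:2635  21:2851
Giant step factor: 1621^(-22) ≡ 498 (mod 3593).
Scan 1836·498^i mod 3593 for i = 0, 1, …:
  i=0: 1836   i=1: 1706   i=2: 1640   i=3: 1109
  i=4: 2553   i=5: 3065   i=6: 2938   i=7: 773
Match at i=7, j=13: x = 7·22 + 13 = 167.

167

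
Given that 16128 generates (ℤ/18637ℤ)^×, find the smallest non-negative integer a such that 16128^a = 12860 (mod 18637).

13182

Baby-step giant-step with m = ceil(sqrt(18636)) = 137.
Baby table (16128^j mod 18637 for j=0..136):
  0:1  1:16128  2:14412  3:14709  4:15016  5:8870  6:16385  7:3257
  8:9830  9:11918  10:10123  11:3624  12:2240  13:8214  14:3596  15:16581
  16:14692  17:1758  18:6147  19:8613  20:8903  21:8136  22:12928  23:10665
  24:4247  25:4641  26:3856  27:16536  28:15775  29:5513  30:15174  31:3825
  32:1130  33:16291  34:15459  35:15603  36:8410  37:15031  38:8509  39:8921
  40:248  41:11426  42:14509  43:13617  44:15205  45:594  46:614  47:6345
  48:15030  49:11018  50:13146  51:4176  52:15047  53:5639  54:15869  55:11948
  56:9401  57:7333  58:14859  59:11406  60:8778  61:4932  62:580  63:17103
  64:9584  65:14111  66:5801  67:788  68:17067  69:6723  70:17115  71:16750
  72:685  73:14576  74:13247  75:11685  76:16973  77:288  78:4251  79:13242
  80:5593  81:824  82:1291  83:3719  84:6166  85:16853  86:3176  87:8052
  88:40  89:11462  90:17370  91:10613  92:4256  93:697  94:3105  95:18458
  96:1823  97:10795  98:13543  99:14501  100:15052  101:11731  102:13381  103:10945
  104:9933  105:14409  106:3599  107:9054  108:2017  109:8611  110:13921  111:16586
  112:2147  113:17907  114:5144  115:9145  116:15979  117:15513  118:10576  119:3904
  120:7926  121:17982  122:3339  123:9099  124:934  125:4856  126:4894  127:2737
  128:9920  129:9752  130:2613  131:4207  132:11816  133:5123  134:5923  135:11519
  136:4816
Giant step factor: 16128^(-137) ≡ 786 (mod 18637).
Scan 12860·786^i mod 18637 for i = 0, 1, …:
  i=0: 12860   i=1: 6706   i=2: 15282   i=3: 9424
  i=4: 8375   i=5: 3889   i=6: 286   i=7: 1152
  i=8: 10896   i=9: 9873     …   i=95: 7844
  i=96: 15174
Match at i=96, j=30: a = 96·137 + 30 = 13182.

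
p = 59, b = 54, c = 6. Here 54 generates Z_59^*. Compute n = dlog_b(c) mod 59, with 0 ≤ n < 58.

23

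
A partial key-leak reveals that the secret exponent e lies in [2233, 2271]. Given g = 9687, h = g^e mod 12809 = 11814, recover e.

Compute 9687^2233 mod 12809 = 3582, then multiply by 9687 repeatedly:
  9687^2233=3582  9687^2234=12062  9687^2235=896  9687^2236=7859  9687^2237=6246
  9687^2238=8095  9687^2239=12376  9687^2240=6881  9687^2241=11020  9687^2242=534
  9687^2243=10831  9687^2244=1378  9687^2245=1708  9687^2246=8977  9687^2247=12707
  9687^2248=11028  9687^2249=1176  9687^2250=4711  9687^2251=9799  9687^2252=8223
  9687^2253=9839  9687^2254=11433  9687^2255=4857  9687^2256=2302  9687^2257=11814
Found 11814 at exponent 2257.

2257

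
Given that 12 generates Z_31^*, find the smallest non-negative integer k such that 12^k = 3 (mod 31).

19

Successive powers of 12 modulo 31:
  12^0=1  12^1=12  12^2=20  12^3=23  12^4=28  12^5=26
  12^6=2  12^7=24  12^8=9  12^9=15  12^10=25  12^11=21
  12^12=4  12^13=17  12^14=18  12^15=30  12^16=19  12^17=11
  12^18=8  12^19=3
So 12^19 ≡ 3 (mod 31), giving k = 19.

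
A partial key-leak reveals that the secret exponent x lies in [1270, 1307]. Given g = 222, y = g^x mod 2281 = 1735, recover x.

Compute 222^1270 mod 2281 = 2053, then multiply by 222 repeatedly:
  222^1270=2053  222^1271=1847  222^1272=1735
Found 1735 at exponent 1272.

1272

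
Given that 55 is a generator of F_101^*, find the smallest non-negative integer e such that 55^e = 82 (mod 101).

58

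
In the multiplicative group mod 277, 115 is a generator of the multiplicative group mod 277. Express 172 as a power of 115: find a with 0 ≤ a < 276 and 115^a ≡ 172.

209

Baby-step giant-step with m = ceil(sqrt(276)) = 17.
Baby table (115^j mod 277 for j=0..16):
  0:1  1:115  2:206  3:145  4:55  5:231  6:250  7:219
  8:255  9:240  10:177  11:134  12:175  13:181  14:40  15:168
  16:207
Giant step factor: 115^(-17) ≡ 114 (mod 277).
Scan 172·114^i mod 277 for i = 0, 1, …:
  i=0: 172   i=1: 218   i=2: 199   i=3: 249
  i=4: 132   i=5: 90   i=6: 11   i=7: 146
  i=8: 24   i=9: 243   i=10: 2   i=11: 228
  i=12: 231
Match at i=12, j=5: a = 12·17 + 5 = 209.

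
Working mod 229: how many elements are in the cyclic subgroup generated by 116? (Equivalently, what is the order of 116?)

The order of 116 must divide p − 1 = 228 = 2^2 · 3 · 19.
Divisors: 1, 2, 3, 4, 6, 12, 19, 38, 57, 76, 114, 228.
Check each in increasing order: 116^1 ≡ 116;  116^2 ≡ 174;  116^3 ≡ 32;  116^4 ≡ 48;  116^6 ≡ 108;  116^12 ≡ 214;  116^19 ≡ 89;  116^38 ≡ 135;  116^57 ≡ 107;  116^76 ≡ 134;  116^114 ≡ 228;  116^228 ≡ 1.
Smallest exponent giving 1 is 228.

228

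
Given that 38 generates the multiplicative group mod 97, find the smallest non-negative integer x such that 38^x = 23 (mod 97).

Baby-step giant-step with m = ceil(sqrt(96)) = 10.
Baby table (38^j mod 97 for j=0..9):
  0:1  1:38  2:86  3:67  4:24  5:39  6:27  7:56
  8:91  9:63
Giant step factor: 38^(-10) ≡ 25 (mod 97).
Scan 23·25^i mod 97 for i = 0, 1, …:
  i=0: 23   i=1: 90   i=2: 19   i=3: 87
  i=4: 41   i=5: 55   i=6: 17   i=7: 37
  i=8: 52   i=9: 39
Match at i=9, j=5: x = 9·10 + 5 = 95.

95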